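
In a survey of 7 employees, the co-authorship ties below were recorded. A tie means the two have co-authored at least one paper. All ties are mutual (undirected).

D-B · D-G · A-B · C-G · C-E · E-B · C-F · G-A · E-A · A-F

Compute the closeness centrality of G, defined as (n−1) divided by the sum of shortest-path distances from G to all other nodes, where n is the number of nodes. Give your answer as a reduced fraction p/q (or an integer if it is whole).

Distances from G: A:1, B:2, C:1, D:1, E:2, F:2. Sum = 9.
n = 7, so closeness = 6/9 = 2/3.

2/3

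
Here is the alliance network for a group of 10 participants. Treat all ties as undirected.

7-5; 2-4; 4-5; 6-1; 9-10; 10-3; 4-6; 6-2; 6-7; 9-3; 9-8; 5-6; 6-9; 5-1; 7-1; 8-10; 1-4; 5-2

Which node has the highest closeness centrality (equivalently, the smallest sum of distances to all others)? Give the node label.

Farness (sum of distances to all others) for each node — 1:17, 2:18, 3:21, 4:17, 5:16, 6:12, 7:18, 8:21, 9:14, 10:20.
The smallest farness is 12, for 6, so 6 has the highest closeness.

6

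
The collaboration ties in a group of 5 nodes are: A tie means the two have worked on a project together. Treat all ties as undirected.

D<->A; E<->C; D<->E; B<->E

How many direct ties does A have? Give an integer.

A is directly tied to D. That is 1 neighbor, so the degree of A is 1.

1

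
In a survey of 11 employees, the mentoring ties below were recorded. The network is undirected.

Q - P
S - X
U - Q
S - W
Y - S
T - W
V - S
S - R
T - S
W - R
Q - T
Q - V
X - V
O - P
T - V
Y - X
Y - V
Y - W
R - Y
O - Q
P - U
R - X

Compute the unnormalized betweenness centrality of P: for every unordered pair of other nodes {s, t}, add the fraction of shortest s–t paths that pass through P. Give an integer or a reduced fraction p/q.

Pairs whose geodesics pass through P — O–U: 1/2.
All other pairs contribute 0.
Summing the contributions gives betweenness(P) = 1/2.

1/2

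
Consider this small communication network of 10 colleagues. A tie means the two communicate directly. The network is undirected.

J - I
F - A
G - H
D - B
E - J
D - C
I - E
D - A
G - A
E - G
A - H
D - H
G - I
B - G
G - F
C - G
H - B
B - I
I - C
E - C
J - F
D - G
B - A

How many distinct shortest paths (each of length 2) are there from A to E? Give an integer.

1

The shortest distance is 2, and the only length-2 path is A–G–E. So there is exactly 1 shortest path.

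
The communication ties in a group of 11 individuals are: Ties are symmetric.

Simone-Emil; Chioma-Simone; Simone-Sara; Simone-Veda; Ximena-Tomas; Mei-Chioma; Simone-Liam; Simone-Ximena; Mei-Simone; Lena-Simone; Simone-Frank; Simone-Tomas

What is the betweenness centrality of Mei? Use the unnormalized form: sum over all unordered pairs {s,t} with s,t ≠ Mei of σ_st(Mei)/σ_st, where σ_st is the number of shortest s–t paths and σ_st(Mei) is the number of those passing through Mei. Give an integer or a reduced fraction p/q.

0

No shortest path between any pair of other nodes passes through Mei.
Summing the contributions gives betweenness(Mei) = 0.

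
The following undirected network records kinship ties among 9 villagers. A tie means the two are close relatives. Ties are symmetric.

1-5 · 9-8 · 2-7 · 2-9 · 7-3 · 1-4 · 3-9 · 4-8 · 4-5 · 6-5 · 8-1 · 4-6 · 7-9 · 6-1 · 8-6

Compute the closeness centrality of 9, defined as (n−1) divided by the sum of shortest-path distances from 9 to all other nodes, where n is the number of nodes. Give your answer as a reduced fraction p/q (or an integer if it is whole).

8/13

Distances from 9: 1:2, 2:1, 3:1, 4:2, 5:3, 6:2, 7:1, 8:1. Sum = 13.
n = 9, so closeness = 8/13.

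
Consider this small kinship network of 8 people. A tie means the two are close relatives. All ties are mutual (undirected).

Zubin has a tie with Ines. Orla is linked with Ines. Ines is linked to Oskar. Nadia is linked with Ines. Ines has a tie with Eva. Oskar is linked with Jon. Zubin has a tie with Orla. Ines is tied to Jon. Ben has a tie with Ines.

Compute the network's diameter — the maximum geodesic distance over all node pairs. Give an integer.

2

Eccentricity of each node (its greatest distance to any other): Ben:2, Eva:2, Ines:1, Jon:2, Nadia:2, Orla:2, Oskar:2, Zubin:2.
The maximum eccentricity is 2, realized for instance by the pair Jon–Orla via Jon – Ines – Orla. So the diameter is 2.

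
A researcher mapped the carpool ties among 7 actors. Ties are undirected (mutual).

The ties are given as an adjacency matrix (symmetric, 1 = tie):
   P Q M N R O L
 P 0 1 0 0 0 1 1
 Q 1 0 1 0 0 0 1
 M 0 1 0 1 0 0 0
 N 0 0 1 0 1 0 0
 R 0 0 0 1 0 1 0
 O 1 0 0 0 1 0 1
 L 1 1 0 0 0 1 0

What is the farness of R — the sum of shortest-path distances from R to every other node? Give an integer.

11

Distances from R: L:2, M:2, N:1, O:1, P:2, Q:3.
Sum = 2 + 2 + 1 + 1 + 2 + 3 = 11.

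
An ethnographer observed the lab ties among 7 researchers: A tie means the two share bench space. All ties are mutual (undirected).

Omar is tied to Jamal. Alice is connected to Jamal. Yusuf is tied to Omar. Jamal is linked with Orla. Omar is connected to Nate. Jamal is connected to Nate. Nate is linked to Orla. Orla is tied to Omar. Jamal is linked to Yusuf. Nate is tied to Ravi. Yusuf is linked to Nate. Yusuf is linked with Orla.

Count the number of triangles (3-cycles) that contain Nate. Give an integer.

6

Nate's neighbors: Jamal, Omar, Orla, Ravi, and Yusuf.
Neighbor pairs that are themselves tied: Nate–Jamal–Omar; Nate–Jamal–Orla; Nate–Jamal–Yusuf; Nate–Omar–Orla; Nate–Omar–Yusuf; Nate–Orla–Yusuf. Each forms one triangle with Nate, for 6 in total.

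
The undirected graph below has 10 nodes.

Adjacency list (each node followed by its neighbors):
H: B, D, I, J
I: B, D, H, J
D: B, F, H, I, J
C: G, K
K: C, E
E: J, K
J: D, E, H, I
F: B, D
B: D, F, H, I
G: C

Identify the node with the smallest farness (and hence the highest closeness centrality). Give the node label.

J

Farness (sum of distances to all others) for each node — B:24, C:29, D:19, E:19, F:26, G:37, H:20, I:20, J:17, K:23.
The smallest farness is 17, for J, so J has the highest closeness.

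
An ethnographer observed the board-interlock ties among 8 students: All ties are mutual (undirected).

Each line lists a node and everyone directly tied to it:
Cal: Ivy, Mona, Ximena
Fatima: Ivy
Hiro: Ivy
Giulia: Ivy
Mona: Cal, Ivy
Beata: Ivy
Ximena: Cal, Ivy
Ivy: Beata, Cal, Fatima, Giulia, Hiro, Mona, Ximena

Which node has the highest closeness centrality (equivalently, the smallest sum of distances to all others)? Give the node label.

Ivy

Farness (sum of distances to all others) for each node — Beata:13, Cal:11, Fatima:13, Giulia:13, Hiro:13, Ivy:7, Mona:12, Ximena:12.
The smallest farness is 7, for Ivy, so Ivy has the highest closeness.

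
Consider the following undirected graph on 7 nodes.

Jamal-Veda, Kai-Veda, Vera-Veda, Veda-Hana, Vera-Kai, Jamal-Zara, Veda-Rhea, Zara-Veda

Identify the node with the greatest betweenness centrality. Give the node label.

Veda

Unnormalized betweenness of each node: Hana:0, Jamal:0, Kai:0, Rhea:0, Veda:13, Vera:0, Zara:0.
Veda has the largest value, 13, making it the main broker — the node through which the most shortest paths run.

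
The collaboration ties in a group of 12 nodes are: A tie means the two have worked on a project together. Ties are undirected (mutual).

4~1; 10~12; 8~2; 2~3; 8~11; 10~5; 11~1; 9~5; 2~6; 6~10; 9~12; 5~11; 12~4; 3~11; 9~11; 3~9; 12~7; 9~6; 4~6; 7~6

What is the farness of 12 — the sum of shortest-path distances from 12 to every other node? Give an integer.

Distances from 12: 1:2, 2:3, 3:2, 4:1, 5:2, 6:2, 7:1, 8:3, 9:1, 10:1, 11:2.
Sum = 2 + 3 + 2 + 1 + 2 + 2 + 1 + 3 + 1 + 1 + 2 = 20.

20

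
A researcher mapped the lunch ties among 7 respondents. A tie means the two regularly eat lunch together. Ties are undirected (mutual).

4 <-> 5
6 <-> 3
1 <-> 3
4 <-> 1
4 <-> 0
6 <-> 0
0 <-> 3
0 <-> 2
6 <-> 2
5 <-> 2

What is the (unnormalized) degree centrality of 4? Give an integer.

3

4 is directly tied to 0, 1, and 5. That is 3 neighbors, so the degree of 4 is 3.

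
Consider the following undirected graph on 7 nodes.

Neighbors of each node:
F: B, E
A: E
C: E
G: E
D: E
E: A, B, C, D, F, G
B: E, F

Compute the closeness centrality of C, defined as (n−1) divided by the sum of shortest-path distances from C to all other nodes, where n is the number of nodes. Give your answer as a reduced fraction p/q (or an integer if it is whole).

6/11

Distances from C: A:2, B:2, D:2, E:1, F:2, G:2. Sum = 11.
n = 7, so closeness = 6/11.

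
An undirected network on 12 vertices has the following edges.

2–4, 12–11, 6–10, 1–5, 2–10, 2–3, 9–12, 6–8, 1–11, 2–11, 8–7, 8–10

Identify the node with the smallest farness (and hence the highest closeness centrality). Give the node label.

Farness (sum of distances to all others) for each node — 1:31, 2:21, 3:31, 4:31, 5:41, 6:33, 7:42, 8:32, 9:41, 10:25, 11:23, 12:31.
The smallest farness is 21, for 2, so 2 has the highest closeness.

2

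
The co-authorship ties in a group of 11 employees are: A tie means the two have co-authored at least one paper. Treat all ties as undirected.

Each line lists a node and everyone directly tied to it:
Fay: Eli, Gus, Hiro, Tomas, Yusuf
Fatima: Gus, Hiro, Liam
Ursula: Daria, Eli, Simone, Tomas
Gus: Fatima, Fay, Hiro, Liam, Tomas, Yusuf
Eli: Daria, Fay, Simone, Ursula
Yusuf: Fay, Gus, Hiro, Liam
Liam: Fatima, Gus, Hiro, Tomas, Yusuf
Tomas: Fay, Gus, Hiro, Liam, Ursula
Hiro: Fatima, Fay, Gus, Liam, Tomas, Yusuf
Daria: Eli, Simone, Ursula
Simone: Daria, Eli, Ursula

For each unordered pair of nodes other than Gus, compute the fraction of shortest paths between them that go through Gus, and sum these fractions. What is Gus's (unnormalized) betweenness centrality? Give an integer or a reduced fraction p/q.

Pairs whose geodesics pass through Gus — Fatima–Tomas: 1/3; Fatima–Fay: 1/2; Fatima–Yusuf: 1/3; Fatima–Eli: 1/2; Fatima–Simone: 2/5; Fatima–Ursula: 1/3; Fatima–Daria: 2/5; Tomas–Yusuf: 1/4; Liam–Fay: 1/4; Liam–Eli: 1/5; Yusuf–Ursula: 1/5.
All other pairs contribute 0.
Summing the contributions gives betweenness(Gus) = 37/10.

37/10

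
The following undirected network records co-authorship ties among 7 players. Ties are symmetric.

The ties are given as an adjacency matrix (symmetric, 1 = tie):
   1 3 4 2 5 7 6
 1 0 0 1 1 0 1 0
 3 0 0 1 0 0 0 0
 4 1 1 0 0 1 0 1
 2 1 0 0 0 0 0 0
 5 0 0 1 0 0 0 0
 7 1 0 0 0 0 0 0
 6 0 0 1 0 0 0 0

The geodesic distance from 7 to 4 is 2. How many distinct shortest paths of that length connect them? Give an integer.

1

The shortest distance is 2, and the only length-2 path is 7–1–4. So there is exactly 1 shortest path.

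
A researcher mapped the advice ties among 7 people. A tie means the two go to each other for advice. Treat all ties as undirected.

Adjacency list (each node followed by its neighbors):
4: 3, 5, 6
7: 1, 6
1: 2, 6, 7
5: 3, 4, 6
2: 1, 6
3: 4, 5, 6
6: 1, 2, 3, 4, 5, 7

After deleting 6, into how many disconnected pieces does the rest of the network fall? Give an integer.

Without 6, the remaining ties split the others into: {1, 2, 7}; {3, 4, 5}.
That's 2 separate components.

2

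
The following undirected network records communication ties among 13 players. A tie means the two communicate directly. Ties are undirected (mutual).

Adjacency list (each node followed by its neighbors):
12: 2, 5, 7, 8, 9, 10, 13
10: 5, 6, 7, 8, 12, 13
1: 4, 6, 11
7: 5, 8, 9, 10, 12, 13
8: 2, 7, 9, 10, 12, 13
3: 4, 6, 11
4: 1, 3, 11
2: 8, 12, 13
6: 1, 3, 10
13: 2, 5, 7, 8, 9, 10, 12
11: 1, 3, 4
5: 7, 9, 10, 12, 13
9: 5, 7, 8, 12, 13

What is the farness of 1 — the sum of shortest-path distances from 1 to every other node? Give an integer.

30

Distances from 1: 2:4, 3:2, 4:1, 5:3, 6:1, 7:3, 8:3, 9:4, 10:2, 11:1, 12:3, 13:3.
Sum = 4 + 2 + 1 + 3 + 1 + 3 + 3 + 4 + 2 + 1 + 3 + 3 = 30.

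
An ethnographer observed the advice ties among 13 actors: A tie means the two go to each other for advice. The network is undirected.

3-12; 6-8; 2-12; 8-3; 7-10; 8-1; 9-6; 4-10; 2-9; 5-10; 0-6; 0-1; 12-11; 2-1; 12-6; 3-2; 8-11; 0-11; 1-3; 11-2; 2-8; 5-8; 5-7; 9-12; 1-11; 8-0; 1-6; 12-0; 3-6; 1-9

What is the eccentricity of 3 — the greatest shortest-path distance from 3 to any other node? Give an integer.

Distances from 3: 0:2, 1:1, 2:1, 4:4, 5:2, 6:1, 7:3, 8:1, 9:2, 10:3, 11:2, 12:1.
The largest is 4 (to 4), so the eccentricity of 3 is 4.

4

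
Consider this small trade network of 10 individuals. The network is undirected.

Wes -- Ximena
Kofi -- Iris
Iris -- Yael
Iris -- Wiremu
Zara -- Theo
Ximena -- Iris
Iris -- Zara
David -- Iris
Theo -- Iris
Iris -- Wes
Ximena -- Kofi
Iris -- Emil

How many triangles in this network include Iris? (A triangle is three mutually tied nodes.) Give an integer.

Iris's neighbors: David, Emil, Kofi, Theo, Wes, Wiremu, Ximena, Yael, and Zara.
Neighbor pairs that are themselves tied: Iris–Kofi–Ximena; Iris–Theo–Zara; Iris–Wes–Ximena. Each forms one triangle with Iris, for 3 in total.

3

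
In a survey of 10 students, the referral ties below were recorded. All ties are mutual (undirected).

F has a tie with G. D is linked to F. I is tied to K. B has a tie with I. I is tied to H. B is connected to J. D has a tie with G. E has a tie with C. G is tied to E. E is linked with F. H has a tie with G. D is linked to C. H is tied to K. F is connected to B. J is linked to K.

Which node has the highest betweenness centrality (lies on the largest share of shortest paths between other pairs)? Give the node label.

F

Unnormalized betweenness of each node: B:49/6, C:1/3, D:7/2, E:7/2, F:28/3, G:55/6, H:22/3, I:11/6, J:5/6, K:2.
F has the largest value, 28/3, making it the main broker — the node through which the most shortest paths run.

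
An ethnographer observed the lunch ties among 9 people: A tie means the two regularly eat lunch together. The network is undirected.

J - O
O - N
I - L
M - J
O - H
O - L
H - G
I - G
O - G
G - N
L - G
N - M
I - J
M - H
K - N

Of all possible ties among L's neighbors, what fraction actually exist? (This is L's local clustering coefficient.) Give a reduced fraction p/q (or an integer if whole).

2/3

L's neighbors: G, I, and O (k = 3).
Possible neighbor pairs: C(3,2) = 3. Edges among them: G–I, G–O → e = 2.
Clustering(L) = 2/3.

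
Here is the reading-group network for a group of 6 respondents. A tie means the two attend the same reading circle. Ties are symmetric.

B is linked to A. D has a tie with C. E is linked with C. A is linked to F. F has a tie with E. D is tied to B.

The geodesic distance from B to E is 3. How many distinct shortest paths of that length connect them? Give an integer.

The shortest distance is 3. The length-3 paths are: B–D–C–E; B–A–F–E.
That gives 2 distinct shortest paths.

2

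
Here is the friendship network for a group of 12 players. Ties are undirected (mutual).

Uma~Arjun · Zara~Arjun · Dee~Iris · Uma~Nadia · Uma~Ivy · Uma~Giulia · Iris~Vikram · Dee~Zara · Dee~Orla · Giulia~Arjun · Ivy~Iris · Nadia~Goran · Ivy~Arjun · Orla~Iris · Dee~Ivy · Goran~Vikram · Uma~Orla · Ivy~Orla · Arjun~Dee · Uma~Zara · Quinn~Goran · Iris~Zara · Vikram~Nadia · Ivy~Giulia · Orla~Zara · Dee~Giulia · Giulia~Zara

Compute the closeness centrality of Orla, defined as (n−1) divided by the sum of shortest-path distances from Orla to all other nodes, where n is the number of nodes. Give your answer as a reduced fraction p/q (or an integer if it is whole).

Distances from Orla: Arjun:2, Dee:1, Giulia:2, Goran:3, Iris:1, Ivy:1, Nadia:2, Quinn:4, Uma:1, Vikram:2, Zara:1. Sum = 20.
n = 12, so closeness = 11/20.

11/20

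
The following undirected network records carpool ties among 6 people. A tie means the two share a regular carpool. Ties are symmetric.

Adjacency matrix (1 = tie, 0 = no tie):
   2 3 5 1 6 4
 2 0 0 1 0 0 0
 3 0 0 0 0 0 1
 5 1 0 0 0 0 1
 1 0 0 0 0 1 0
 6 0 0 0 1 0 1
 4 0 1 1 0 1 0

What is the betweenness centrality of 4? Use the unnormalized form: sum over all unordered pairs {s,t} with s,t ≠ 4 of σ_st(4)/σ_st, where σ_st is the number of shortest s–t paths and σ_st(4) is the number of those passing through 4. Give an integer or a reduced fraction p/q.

8

Pairs whose geodesics pass through 4 — 2–3: 1; 2–1: 1; 2–6: 1; 3–5: 1; 3–1: 1; 3–6: 1; 5–1: 1; 5–6: 1.
All other pairs contribute 0.
Summing the contributions gives betweenness(4) = 8.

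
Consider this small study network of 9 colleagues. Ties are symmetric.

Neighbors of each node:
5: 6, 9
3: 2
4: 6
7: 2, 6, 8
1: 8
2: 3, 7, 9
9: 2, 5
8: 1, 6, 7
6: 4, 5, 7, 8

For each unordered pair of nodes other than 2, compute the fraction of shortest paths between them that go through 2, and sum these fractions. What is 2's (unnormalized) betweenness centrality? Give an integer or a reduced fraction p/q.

Pairs whose geodesics pass through 2 — 6–3: 1; 1–3: 1; 1–9: 1/2; 7–3: 1; 7–9: 1; 3–4: 1; 3–9: 1; 3–5: 1; 3–8: 1; 9–8: 1/2.
All other pairs contribute 0.
Summing the contributions gives betweenness(2) = 9.

9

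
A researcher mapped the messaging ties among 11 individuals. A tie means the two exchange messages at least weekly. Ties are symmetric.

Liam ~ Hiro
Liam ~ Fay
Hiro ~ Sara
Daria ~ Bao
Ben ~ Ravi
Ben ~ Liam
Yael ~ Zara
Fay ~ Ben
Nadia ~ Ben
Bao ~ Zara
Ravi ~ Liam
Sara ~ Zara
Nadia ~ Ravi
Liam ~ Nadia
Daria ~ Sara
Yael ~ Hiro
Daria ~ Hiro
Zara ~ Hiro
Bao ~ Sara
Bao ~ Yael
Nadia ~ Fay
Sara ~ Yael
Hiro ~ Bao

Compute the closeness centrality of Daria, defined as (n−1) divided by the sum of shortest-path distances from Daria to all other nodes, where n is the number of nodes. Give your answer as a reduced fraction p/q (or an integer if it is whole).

10/21

Distances from Daria: Bao:1, Ben:3, Fay:3, Hiro:1, Liam:2, Nadia:3, Ravi:3, Sara:1, Yael:2, Zara:2. Sum = 21.
n = 11, so closeness = 10/21.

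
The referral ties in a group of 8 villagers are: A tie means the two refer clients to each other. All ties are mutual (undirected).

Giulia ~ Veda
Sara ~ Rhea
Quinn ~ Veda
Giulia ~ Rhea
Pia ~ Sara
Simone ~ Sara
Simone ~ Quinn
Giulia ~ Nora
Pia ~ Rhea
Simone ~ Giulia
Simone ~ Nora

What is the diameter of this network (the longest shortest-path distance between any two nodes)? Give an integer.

3

Eccentricity of each node (its greatest distance to any other): Giulia:2, Nora:3, Pia:3, Quinn:3, Rhea:3, Sara:3, Simone:2, Veda:3.
The maximum eccentricity is 3, realized for instance by the pair Nora–Pia via Nora – Giulia – Rhea – Pia. So the diameter is 3.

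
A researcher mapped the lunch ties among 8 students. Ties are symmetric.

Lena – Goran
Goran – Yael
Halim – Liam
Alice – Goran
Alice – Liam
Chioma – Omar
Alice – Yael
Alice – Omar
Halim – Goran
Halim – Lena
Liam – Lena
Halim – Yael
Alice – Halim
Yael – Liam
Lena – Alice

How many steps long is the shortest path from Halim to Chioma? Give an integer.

3

One shortest route is Halim – Alice – Omar – Chioma, which uses 3 edges, and at distance 2 from Halim we only reach {Omar}, which does not include Chioma. So d(Halim,Chioma) = 3.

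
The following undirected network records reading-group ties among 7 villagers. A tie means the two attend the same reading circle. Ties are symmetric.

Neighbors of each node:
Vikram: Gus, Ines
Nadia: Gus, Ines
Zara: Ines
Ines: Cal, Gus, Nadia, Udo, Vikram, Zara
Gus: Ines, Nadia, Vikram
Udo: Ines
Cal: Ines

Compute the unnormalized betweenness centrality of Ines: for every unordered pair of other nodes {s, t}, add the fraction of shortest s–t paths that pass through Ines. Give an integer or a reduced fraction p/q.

25/2

Pairs whose geodesics pass through Ines — Cal–Zara: 1; Cal–Vikram: 1; Cal–Udo: 1; Cal–Gus: 1; Cal–Nadia: 1; Zara–Vikram: 1; Zara–Udo: 1; Zara–Gus: 1; Zara–Nadia: 1; Vikram–Udo: 1; Vikram–Nadia: 1/2; Udo–Gus: 1; Udo–Nadia: 1.
All other pairs contribute 0.
Summing the contributions gives betweenness(Ines) = 25/2.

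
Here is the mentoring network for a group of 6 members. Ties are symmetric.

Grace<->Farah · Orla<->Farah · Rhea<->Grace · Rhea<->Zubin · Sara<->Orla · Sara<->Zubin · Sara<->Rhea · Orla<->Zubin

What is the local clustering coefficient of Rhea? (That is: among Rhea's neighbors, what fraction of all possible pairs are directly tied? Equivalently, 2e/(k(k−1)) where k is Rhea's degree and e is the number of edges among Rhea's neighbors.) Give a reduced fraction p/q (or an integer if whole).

1/3

Rhea's neighbors: Grace, Sara, and Zubin (k = 3).
Possible neighbor pairs: C(3,2) = 3. Edges among them: Sara–Zubin → e = 1.
Clustering(Rhea) = 1/3.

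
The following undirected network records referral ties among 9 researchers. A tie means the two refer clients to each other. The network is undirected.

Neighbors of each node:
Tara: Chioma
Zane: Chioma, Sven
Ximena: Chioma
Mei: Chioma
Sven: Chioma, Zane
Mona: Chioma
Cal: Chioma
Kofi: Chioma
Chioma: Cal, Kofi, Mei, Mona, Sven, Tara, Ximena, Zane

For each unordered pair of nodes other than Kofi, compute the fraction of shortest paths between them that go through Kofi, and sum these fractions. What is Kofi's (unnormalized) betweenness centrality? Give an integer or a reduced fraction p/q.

0

No shortest path between any pair of other nodes passes through Kofi.
Summing the contributions gives betweenness(Kofi) = 0.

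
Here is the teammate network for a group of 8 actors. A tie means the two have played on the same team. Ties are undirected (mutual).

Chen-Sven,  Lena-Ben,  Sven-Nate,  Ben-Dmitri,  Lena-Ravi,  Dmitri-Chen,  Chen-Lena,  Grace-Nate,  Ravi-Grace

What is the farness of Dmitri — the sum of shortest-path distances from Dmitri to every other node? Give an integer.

16

Distances from Dmitri: Ben:1, Chen:1, Grace:4, Lena:2, Nate:3, Ravi:3, Sven:2.
Sum = 1 + 1 + 4 + 2 + 3 + 3 + 2 = 16.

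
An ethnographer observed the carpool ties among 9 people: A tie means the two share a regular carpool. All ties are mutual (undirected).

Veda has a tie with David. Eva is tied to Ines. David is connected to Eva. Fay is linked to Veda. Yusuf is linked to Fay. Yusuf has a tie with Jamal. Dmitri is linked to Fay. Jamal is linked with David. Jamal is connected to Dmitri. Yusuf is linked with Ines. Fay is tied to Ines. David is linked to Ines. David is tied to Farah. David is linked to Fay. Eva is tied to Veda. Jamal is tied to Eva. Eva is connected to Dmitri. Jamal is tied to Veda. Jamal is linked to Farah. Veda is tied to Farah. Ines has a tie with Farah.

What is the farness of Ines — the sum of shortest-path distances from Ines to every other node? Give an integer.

11

Distances from Ines: David:1, Dmitri:2, Eva:1, Farah:1, Fay:1, Jamal:2, Veda:2, Yusuf:1.
Sum = 1 + 2 + 1 + 1 + 1 + 2 + 2 + 1 = 11.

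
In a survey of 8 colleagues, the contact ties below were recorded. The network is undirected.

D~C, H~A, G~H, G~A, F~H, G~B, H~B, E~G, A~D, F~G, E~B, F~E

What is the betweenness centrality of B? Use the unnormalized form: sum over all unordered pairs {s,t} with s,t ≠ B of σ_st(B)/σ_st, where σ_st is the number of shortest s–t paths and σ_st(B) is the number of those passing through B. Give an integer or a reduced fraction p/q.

1/3

Pairs whose geodesics pass through B — E–H: 1/3.
All other pairs contribute 0.
Summing the contributions gives betweenness(B) = 1/3.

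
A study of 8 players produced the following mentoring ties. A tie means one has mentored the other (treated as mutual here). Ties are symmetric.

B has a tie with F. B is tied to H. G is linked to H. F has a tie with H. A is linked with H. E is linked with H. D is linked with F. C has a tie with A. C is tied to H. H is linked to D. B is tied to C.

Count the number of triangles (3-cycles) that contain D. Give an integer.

D's neighbors: F and H.
Neighbor pairs that are themselves tied: D–F–H. Each forms one triangle with D, for 1 in total.

1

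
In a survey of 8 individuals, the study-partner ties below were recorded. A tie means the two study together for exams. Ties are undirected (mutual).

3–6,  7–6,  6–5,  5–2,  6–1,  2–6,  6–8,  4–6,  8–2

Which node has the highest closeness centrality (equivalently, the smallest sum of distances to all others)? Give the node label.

6

Farness (sum of distances to all others) for each node — 1:13, 2:11, 3:13, 4:13, 5:12, 6:7, 7:13, 8:12.
The smallest farness is 7, for 6, so 6 has the highest closeness.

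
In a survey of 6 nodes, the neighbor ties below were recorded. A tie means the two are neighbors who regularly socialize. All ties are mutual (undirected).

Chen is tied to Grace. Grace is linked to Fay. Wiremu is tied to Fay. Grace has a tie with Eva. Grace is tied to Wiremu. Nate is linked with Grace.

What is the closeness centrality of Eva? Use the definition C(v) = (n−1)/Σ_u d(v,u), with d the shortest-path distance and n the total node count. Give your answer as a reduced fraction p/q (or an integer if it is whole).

Distances from Eva: Chen:2, Fay:2, Grace:1, Nate:2, Wiremu:2. Sum = 9.
n = 6, so closeness = 5/9.

5/9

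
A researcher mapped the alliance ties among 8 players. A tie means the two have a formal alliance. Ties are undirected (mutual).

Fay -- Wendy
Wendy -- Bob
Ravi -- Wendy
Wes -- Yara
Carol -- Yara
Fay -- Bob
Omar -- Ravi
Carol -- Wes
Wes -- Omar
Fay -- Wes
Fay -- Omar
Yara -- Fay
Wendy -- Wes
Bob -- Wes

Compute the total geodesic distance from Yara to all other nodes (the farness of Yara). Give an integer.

Distances from Yara: Bob:2, Carol:1, Fay:1, Omar:2, Ravi:3, Wendy:2, Wes:1.
Sum = 2 + 1 + 1 + 2 + 3 + 2 + 1 = 12.

12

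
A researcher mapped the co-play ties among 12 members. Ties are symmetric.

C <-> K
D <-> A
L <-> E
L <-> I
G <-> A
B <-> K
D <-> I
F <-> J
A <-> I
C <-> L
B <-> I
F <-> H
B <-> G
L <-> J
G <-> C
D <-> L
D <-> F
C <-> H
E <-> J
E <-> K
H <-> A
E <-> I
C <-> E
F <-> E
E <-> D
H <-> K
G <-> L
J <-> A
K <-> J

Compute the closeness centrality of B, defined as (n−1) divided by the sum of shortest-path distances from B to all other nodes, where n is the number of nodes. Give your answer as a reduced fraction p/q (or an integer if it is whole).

11/20

Distances from B: A:2, C:2, D:2, E:2, F:3, G:1, H:2, I:1, J:2, K:1, L:2. Sum = 20.
n = 12, so closeness = 11/20.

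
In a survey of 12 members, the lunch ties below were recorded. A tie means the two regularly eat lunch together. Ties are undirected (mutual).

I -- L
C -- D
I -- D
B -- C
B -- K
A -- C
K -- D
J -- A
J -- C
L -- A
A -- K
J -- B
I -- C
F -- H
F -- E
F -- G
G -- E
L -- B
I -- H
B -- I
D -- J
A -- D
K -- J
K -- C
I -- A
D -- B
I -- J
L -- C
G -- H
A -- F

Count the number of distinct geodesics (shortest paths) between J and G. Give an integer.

The shortest distance is 3. The length-3 paths are: J–I–H–G; J–A–F–G.
That gives 2 distinct shortest paths.

2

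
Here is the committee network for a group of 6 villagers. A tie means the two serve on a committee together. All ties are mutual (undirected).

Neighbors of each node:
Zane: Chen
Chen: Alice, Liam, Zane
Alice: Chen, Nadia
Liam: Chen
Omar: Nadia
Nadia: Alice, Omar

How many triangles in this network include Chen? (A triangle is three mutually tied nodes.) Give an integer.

Chen's neighbors are Alice, Liam, and Zane, but none of them are tied to each other, so no triangle contains Chen.

0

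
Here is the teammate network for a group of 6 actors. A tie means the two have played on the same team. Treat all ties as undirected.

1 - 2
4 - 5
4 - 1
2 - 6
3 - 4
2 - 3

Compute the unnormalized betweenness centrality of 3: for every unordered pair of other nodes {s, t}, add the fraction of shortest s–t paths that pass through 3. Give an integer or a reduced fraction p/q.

Pairs whose geodesics pass through 3 — 2–5: 1/2; 2–4: 1/2; 6–5: 1/2; 6–4: 1/2.
All other pairs contribute 0.
Summing the contributions gives betweenness(3) = 2.

2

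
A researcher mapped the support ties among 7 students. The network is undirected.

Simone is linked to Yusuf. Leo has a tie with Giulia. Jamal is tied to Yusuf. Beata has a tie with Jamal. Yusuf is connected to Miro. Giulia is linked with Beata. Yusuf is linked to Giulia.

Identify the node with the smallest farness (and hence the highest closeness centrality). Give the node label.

Yusuf

Farness (sum of distances to all others) for each node — Beata:12, Giulia:9, Jamal:11, Leo:14, Miro:13, Simone:13, Yusuf:8.
The smallest farness is 8, for Yusuf, so Yusuf has the highest closeness.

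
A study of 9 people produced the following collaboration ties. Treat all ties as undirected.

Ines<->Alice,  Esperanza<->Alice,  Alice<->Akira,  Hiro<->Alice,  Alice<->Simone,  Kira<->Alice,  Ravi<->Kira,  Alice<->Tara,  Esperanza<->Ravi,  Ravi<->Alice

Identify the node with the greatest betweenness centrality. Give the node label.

Alice

Unnormalized betweenness of each node: Akira:0, Alice:51/2, Esperanza:0, Hiro:0, Ines:0, Kira:0, Ravi:1/2, Simone:0, Tara:0.
Alice has the largest value, 51/2, making it the main broker — the node through which the most shortest paths run.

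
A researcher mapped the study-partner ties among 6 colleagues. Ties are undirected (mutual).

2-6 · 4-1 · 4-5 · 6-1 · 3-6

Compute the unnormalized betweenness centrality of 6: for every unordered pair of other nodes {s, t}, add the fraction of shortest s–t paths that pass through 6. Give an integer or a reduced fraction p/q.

7

Pairs whose geodesics pass through 6 — 3–1: 1; 3–5: 1; 3–4: 1; 3–2: 1; 1–2: 1; 5–2: 1; 4–2: 1.
All other pairs contribute 0.
Summing the contributions gives betweenness(6) = 7.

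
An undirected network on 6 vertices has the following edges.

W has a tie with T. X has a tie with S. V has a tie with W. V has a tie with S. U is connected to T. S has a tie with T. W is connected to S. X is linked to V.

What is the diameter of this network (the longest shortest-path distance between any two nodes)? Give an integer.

Eccentricity of each node (its greatest distance to any other): S:2, T:2, U:3, V:3, W:2, X:3.
The maximum eccentricity is 3, realized for instance by the pair U–X via U – T – S – X. So the diameter is 3.

3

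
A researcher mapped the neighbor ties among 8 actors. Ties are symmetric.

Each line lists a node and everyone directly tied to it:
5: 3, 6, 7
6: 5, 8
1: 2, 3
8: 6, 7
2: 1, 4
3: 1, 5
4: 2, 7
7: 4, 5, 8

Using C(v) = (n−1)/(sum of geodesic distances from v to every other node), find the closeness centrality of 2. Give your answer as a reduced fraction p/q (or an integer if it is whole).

7/16

Distances from 2: 1:1, 3:2, 4:1, 5:3, 6:4, 7:2, 8:3. Sum = 16.
n = 8, so closeness = 7/16.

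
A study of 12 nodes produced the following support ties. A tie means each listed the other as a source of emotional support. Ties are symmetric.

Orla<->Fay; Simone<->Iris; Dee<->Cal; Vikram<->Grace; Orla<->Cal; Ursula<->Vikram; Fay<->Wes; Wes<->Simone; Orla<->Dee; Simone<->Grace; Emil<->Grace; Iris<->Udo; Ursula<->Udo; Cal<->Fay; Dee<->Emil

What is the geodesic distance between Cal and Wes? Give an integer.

2

One shortest route is Cal – Fay – Wes, which uses 2 edges, and Cal and Wes are not directly tied, so nothing shorter exists. So d(Cal,Wes) = 2.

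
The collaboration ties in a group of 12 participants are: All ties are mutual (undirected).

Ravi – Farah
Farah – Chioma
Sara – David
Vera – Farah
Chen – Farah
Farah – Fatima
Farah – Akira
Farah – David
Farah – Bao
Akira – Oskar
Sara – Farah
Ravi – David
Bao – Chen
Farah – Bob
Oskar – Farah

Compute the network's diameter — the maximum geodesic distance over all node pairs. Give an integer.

Eccentricity of each node (its greatest distance to any other): Akira:2, Bao:2, Bob:2, Chen:2, Chioma:2, David:2, Farah:1, Fatima:2, Oskar:2, Ravi:2, Sara:2, Vera:2.
The maximum eccentricity is 2, realized for instance by the pair Ravi–Fatima via Ravi – Farah – Fatima. So the diameter is 2.

2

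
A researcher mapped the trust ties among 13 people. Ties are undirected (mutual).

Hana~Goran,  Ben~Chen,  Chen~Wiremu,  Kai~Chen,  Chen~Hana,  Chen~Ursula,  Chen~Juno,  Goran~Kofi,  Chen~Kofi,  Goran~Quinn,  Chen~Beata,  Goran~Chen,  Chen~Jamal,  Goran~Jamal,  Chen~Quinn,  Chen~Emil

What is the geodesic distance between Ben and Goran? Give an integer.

2

One shortest route is Ben – Chen – Goran, which uses 2 edges, and Ben and Goran are not directly tied, so nothing shorter exists. So d(Ben,Goran) = 2.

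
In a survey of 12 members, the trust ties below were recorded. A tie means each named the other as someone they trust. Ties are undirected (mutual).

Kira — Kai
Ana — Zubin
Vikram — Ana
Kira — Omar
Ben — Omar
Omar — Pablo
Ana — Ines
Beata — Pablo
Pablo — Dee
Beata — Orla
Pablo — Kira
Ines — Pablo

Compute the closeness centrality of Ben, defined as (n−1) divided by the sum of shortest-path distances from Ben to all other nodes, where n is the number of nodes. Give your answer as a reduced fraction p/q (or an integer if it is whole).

Distances from Ben: Ana:4, Beata:3, Dee:3, Ines:3, Kai:3, Kira:2, Omar:1, Orla:4, Pablo:2, Vikram:5, Zubin:5. Sum = 35.
n = 12, so closeness = 11/35.

11/35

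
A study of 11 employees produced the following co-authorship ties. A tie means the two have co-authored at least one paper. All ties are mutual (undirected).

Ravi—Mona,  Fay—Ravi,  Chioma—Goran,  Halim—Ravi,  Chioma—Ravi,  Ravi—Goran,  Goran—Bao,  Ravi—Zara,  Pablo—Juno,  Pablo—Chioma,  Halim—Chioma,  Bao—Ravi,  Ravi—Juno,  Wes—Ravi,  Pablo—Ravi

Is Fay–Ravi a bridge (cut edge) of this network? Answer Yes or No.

Without the Fay–Ravi edge there is no alternate route between Fay and Ravi, so the network disconnects. It is a bridge.

Yes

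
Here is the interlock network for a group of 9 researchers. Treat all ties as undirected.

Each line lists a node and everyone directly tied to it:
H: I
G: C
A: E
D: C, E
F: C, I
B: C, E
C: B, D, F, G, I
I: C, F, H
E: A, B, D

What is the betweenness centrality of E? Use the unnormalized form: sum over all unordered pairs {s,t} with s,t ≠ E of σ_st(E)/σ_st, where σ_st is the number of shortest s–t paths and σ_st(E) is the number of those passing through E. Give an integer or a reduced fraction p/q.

Pairs whose geodesics pass through E — H–A: 2/2; D–B: 1/2; D–A: 1; I–A: 2/2; G–A: 2/2; B–A: 1; F–A: 2/2; A–C: 2/2.
All other pairs contribute 0.
Summing the contributions gives betweenness(E) = 15/2.

15/2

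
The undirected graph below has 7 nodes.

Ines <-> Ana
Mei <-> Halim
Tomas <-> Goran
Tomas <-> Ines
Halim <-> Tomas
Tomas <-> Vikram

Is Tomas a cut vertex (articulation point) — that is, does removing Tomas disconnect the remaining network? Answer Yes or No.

Yes

Removing Tomas leaves {Ana and Ines} with no path to {Halim and Mei}, so the network splits into 4 components. Tomas is a cut vertex.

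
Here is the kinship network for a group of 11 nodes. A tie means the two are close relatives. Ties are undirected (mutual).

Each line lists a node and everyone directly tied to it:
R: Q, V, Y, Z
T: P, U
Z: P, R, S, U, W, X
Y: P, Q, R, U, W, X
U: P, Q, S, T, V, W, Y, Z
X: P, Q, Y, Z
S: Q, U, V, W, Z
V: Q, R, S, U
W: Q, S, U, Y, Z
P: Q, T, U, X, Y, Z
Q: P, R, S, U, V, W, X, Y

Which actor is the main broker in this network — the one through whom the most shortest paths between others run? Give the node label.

U

Unnormalized betweenness of each node: P:1489/420, Q:169/28, R:31/30, S:5/6, T:0, U:3299/420, V:61/84, W:7/10, X:11/30, Y:199/84, Z:99/28.
U has the largest value, 3299/420, making it the main broker — the node through which the most shortest paths run.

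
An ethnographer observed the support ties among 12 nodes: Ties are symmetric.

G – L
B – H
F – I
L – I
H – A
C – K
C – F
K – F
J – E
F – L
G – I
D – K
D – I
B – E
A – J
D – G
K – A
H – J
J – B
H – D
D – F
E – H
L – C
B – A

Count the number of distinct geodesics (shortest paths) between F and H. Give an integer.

1

The shortest distance is 2, and the only length-2 path is F–D–H. So there is exactly 1 shortest path.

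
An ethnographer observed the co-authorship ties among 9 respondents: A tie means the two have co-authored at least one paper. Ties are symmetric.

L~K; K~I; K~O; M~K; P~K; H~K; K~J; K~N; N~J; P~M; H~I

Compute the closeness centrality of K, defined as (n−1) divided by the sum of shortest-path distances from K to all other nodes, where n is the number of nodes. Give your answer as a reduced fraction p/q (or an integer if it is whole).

1

Distances from K: H:1, I:1, J:1, L:1, M:1, N:1, O:1, P:1. Sum = 8.
n = 9, so closeness = 8/8 = 1.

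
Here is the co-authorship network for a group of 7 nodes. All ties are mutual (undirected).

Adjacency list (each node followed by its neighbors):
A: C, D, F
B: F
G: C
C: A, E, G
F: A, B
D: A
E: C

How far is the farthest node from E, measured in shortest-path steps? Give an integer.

4

Distances from E: A:2, B:4, C:1, D:3, F:3, G:2.
The largest is 4 (to B), so the eccentricity of E is 4.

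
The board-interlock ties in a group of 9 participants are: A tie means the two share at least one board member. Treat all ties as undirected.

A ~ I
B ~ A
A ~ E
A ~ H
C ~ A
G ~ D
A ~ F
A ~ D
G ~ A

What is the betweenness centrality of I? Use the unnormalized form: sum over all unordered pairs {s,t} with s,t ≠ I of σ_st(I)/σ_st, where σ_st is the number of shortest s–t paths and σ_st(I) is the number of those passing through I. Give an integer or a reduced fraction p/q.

No shortest path between any pair of other nodes passes through I.
Summing the contributions gives betweenness(I) = 0.

0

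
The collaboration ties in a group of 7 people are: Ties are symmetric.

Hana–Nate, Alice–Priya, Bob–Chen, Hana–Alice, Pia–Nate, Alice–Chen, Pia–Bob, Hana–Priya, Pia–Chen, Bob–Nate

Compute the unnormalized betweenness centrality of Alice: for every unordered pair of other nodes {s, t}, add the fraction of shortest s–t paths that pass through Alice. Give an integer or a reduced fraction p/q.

3

Pairs whose geodesics pass through Alice — Bob–Priya: 1/2; Pia–Priya: 1/2; Hana–Chen: 1; Priya–Chen: 1.
All other pairs contribute 0.
Summing the contributions gives betweenness(Alice) = 3.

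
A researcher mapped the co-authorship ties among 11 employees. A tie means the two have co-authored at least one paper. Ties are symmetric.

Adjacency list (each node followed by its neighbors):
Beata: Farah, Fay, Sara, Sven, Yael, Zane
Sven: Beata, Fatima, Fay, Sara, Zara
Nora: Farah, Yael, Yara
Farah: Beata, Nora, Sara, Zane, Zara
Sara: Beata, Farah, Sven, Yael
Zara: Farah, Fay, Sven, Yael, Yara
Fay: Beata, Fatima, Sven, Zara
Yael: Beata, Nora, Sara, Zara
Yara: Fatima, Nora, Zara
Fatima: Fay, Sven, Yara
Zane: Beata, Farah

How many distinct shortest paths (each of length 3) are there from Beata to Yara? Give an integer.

8

The shortest distance is 3. The length-3 paths are: Beata–Yael–Nora–Yara; Beata–Farah–Nora–Yara; Beata–Yael–Zara–Yara; Beata–Fay–Zara–Yara; Beata–Sven–Zara–Yara; Beata–Farah–Zara–Yara (and 2 more).
That gives 8 distinct shortest paths.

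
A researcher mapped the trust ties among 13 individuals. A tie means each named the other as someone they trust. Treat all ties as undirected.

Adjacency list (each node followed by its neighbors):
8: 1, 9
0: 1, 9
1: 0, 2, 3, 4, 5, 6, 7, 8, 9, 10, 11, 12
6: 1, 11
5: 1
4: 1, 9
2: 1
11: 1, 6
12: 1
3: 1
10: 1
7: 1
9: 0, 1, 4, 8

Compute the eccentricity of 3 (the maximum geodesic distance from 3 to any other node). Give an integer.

2

Distances from 3: 0:2, 1:1, 2:2, 4:2, 5:2, 6:2, 7:2, 8:2, 9:2, 10:2, 11:2, 12:2.
The largest is 2 (to 0, 11, 6, 5, 10, 4, 8, 9, 2, 7, and 12), so the eccentricity of 3 is 2.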